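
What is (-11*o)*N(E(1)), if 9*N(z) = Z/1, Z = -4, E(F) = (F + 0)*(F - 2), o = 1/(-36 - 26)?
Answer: -22/279 ≈ -0.078853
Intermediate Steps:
o = -1/62 (o = 1/(-62) = -1/62 ≈ -0.016129)
E(F) = F*(-2 + F)
N(z) = -4/9 (N(z) = (-4/1)/9 = (-4*1)/9 = (1/9)*(-4) = -4/9)
(-11*o)*N(E(1)) = -11*(-1/62)*(-4/9) = (11/62)*(-4/9) = -22/279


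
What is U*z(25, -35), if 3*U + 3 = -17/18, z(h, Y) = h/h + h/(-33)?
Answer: -284/891 ≈ -0.31874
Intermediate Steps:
z(h, Y) = 1 - h/33 (z(h, Y) = 1 + h*(-1/33) = 1 - h/33)
U = -71/54 (U = -1 + (-17/18)/3 = -1 + (-17*1/18)/3 = -1 + (⅓)*(-17/18) = -1 - 17/54 = -71/54 ≈ -1.3148)
U*z(25, -35) = -71*(1 - 1/33*25)/54 = -71*(1 - 25/33)/54 = -71/54*8/33 = -284/891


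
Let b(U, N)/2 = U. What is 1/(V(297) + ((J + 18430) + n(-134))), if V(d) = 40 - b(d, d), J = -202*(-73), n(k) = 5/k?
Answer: 134/4371343 ≈ 3.0654e-5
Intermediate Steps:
b(U, N) = 2*U
J = 14746
V(d) = 40 - 2*d
1/(V(297) + ((J + 18430) + n(-134))) = 1/((40 - 2*297) + ((14746 + 18430) + 5/(-134))) = 1/((40 - 594) + (33176 + 5*(-1/134))) = 1/(-554 + (33176 - 5/134)) = 1/(-554 + 4445579/134) = 1/(4371343/134) = 134/4371343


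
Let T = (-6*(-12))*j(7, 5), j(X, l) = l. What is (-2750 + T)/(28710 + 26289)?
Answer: -2390/54999 ≈ -0.043455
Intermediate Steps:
T = 360 (T = -6*(-12)*5 = 72*5 = 360)
(-2750 + T)/(28710 + 26289) = (-2750 + 360)/(28710 + 26289) = -2390/54999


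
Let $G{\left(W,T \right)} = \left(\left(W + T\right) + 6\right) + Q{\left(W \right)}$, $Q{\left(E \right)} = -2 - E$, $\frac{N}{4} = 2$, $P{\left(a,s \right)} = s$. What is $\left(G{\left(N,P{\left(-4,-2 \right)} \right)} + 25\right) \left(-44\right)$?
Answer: $-1188$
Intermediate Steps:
$N = 8$ ($N = 4 \cdot 2 = 8$)
$G{\left(W,T \right)} = 4 + T$ ($G{\left(W,T \right)} = \left(\left(W + T\right) + 6\right) - \left(2 + W\right) = \left(\left(T + W\right) + 6\right) - \left(2 + W\right) = \left(6 + T + W\right) - \left(2 + W\right) = 4 + T$)
$\left(G{\left(N,P{\left(-4,-2 \right)} \right)} + 25\right) \left(-44\right) = \left(\left(4 - 2\right) + 25\right) \left(-44\right) = \left(2 + 25\right) \left(-44\right) = 27 \left(-44\right) = -1188$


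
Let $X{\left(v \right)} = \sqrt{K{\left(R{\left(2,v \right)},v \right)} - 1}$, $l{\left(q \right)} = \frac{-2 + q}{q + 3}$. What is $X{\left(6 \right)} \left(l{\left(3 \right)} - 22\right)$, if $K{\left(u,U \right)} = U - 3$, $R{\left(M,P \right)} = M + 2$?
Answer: $- \frac{131 \sqrt{2}}{6} \approx -30.877$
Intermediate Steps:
$l{\left(q \right)} = \frac{-2 + q}{3 + q}$
$R{\left(M,P \right)} = 2 + M$
$K{\left(u,U \right)} = -3 + U$
$X{\left(v \right)} = \sqrt{-4 + v}$ ($X{\left(v \right)} = \sqrt{\left(-3 + v\right) - 1} = \sqrt{-4 + v}$)
$X{\left(6 \right)} \left(l{\left(3 \right)} - 22\right) = \sqrt{-4 + 6} \left(\frac{-2 + 3}{3 + 3} - 22\right) = \sqrt{2} \left(\frac{1}{6} \cdot 1 - 22\right) = \sqrt{2} \left(\frac{1}{6} - 22\right) = \sqrt{2} \left(- \frac{131}{6}\right) = - \frac{131 \sqrt{2}}{6}$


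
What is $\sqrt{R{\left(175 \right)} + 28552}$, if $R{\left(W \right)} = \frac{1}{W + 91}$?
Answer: $\frac{\sqrt{2020225578}}{266} \approx 168.97$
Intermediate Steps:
$R{\left(W \right)} = \frac{1}{91 + W}$
$\sqrt{R{\left(175 \right)} + 28552} = \sqrt{\frac{1}{91 + 175} + 28552} = \sqrt{\frac{1}{266} + 28552} = \sqrt{\frac{7594833}{266}} = \frac{\sqrt{2020225578}}{266}$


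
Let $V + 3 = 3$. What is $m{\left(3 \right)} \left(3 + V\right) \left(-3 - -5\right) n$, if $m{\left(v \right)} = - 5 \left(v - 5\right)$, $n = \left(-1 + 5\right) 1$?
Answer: $240$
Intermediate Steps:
$n = 4$ ($n = 4 \cdot 1 = 4$)
$V = 0$ ($V = -3 + 3 = 0$)
$m{\left(v \right)} = 25 - 5 v$ ($m{\left(v \right)} = - 5 \left(-5 + v\right) = 25 - 5 v$)
$m{\left(3 \right)} \left(3 + V\right) \left(-3 - -5\right) n = \left(25 - 15\right) \left(3 + 0\right) \left(-3 - -5\right) 4 = \left(25 - 15\right) 3 \left(-3 + 5\right) 4 = 10 \cdot 3 \cdot 2 \cdot 4 = 10 \cdot 6 \cdot 4 = 60 \cdot 4 = 240$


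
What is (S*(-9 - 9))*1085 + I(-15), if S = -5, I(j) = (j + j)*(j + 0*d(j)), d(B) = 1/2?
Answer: 98100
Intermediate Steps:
d(B) = ½
I(j) = 2*j² (I(j) = (j + j)*(j + 0*(½)) = (2*j)*(j + 0) = (2*j)*j = 2*j²)
(S*(-9 - 9))*1085 + I(-15) = -5*(-9 - 9)*1085 + 2*(-15)² = -5*(-18)*1085 + 2*225 = 90*1085 + 450 = 97650 + 450 = 98100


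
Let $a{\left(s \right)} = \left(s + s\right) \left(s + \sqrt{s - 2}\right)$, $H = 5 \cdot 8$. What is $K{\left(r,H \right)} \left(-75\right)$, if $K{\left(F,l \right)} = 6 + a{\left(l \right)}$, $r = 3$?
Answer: $-240450 - 6000 \sqrt{38} \approx -2.7744 \cdot 10^{5}$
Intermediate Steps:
$H = 40$
$a{\left(s \right)} = 2 s \left(s + \sqrt{-2 + s}\right)$
$K{\left(F,l \right)} = 6 + 2 l \left(l + \sqrt{-2 + l}\right)$
$K{\left(r,H \right)} \left(-75\right) = \left(6 + 2 \cdot 40 \left(40 + \sqrt{-2 + 40}\right)\right) \left(-75\right) = \left(6 + 2 \cdot 40 \left(40 + \sqrt{38}\right)\right) \left(-75\right) = \left(6 + \left(3200 + 80 \sqrt{38}\right)\right) \left(-75\right) = \left(3206 + 80 \sqrt{38}\right) \left(-75\right) = -240450 - 6000 \sqrt{38}$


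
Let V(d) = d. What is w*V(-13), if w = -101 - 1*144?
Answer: 3185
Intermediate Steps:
w = -245 (w = -101 - 144 = -245)
w*V(-13) = -245*(-13) = 3185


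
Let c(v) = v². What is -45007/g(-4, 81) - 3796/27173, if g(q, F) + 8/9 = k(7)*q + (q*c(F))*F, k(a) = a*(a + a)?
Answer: -61631247053/519966550276 ≈ -0.11853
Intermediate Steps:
k(a) = 2*a² (k(a) = a*(2*a) = 2*a²)
g(q, F) = -8/9 + 98*q + q*F³ (g(q, F) = -8/9 + ((2*7²)*q + (q*F²)*F) = -8/9 + ((2*49)*q + q*F³) = -8/9 + (98*q + q*F³) = -8/9 + 98*q + q*F³)
-45007/g(-4, 81) - 3796/27173 = -45007/(-8/9 + 98*(-4) - 4*81³) - 3796/27173 = -45007/(-8/9 - 392 - 4*531441) - 3796*1/27173 = -45007/(-8/9 - 392 - 2125764) - 3796/27173 = -45007/(-19135412/9) - 3796/27173 = -45007*(-9/19135412) - 3796/27173 = 405063/19135412 - 3796/27173 = -61631247053/519966550276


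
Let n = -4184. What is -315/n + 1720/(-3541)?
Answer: -6081065/14815544 ≈ -0.41045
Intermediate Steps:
-315/n + 1720/(-3541) = -315/(-4184) + 1720/(-3541) = -315*(-1/4184) + 1720*(-1/3541) = 315/4184 - 1720/3541 = -6081065/14815544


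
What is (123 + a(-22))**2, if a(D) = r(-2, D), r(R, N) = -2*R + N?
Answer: 11025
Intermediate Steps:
r(R, N) = N - 2*R
a(D) = 4 + D (a(D) = D - 2*(-2) = D + 4 = 4 + D)
(123 + a(-22))**2 = (123 + (4 - 22))**2 = (123 - 18)**2 = 105**2 = 11025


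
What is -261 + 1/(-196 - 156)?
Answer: -91873/352 ≈ -261.00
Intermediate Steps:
-261 + 1/(-196 - 156) = -261 + 1/(-352) = -261 - 1/352 = -91873/352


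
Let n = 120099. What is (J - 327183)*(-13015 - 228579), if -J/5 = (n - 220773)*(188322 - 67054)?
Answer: -14747464533967338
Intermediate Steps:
J = 61042673160 (J = -5*(120099 - 220773)*(188322 - 67054) = -(-503370)*121268 = -5*(-12208534632) = 61042673160)
(J - 327183)*(-13015 - 228579) = (61042673160 - 327183)*(-13015 - 228579) = 61042345977*(-241594) = -14747464533967338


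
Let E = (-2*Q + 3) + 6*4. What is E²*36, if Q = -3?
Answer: 39204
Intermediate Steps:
E = 33 (E = (-2*(-3) + 3) + 6*4 = (6 + 3) + 24 = 9 + 24 = 33)
E²*36 = 33²*36 = 1089*36 = 39204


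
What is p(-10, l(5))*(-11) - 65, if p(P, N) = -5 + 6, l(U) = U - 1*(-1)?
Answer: -76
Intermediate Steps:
l(U) = 1 + U (l(U) = U + 1 = 1 + U)
p(P, N) = 1
p(-10, l(5))*(-11) - 65 = 1*(-11) - 65 = -11 - 65 = -76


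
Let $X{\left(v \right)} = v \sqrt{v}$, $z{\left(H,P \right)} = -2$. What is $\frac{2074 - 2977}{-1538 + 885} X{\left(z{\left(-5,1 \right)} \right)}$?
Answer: $- \frac{1806 i \sqrt{2}}{653} \approx - 3.9113 i$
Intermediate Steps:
$X{\left(v \right)} = v^{\frac{3}{2}}$
$\frac{2074 - 2977}{-1538 + 885} X{\left(z{\left(-5,1 \right)} \right)} = \frac{2074 - 2977}{-1538 + 885} \left(-2\right)^{\frac{3}{2}} = - \frac{903}{-653} \left(- 2 i \sqrt{2}\right) = \left(-903\right) \left(- \frac{1}{653}\right) \left(- 2 i \sqrt{2}\right) = \frac{903 \left(- 2 i \sqrt{2}\right)}{653} = - \frac{1806 i \sqrt{2}}{653}$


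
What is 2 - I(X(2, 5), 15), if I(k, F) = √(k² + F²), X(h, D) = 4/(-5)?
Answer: 2 - √5641/5 ≈ -13.021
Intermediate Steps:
X(h, D) = -⅘ (X(h, D) = 4*(-⅕) = -⅘)
I(k, F) = √(F² + k²)
2 - I(X(2, 5), 15) = 2 - √(15² + (-⅘)²) = 2 - √(225 + 16/25) = 2 - √(5641/25) = 2 - √5641/5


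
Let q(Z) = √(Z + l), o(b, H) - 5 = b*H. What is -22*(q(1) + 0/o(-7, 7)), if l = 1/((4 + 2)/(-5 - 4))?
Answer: -11*I*√2 ≈ -15.556*I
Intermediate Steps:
o(b, H) = 5 + H*b (o(b, H) = 5 + b*H = 5 + H*b)
l = -3/2 (l = 1/(6/(-9)) = 1/(6*(-⅑)) = 1/(-⅔) = -3/2 ≈ -1.5000)
q(Z) = √(-3/2 + Z) (q(Z) = √(Z - 3/2) = √(-3/2 + Z))
-22*(q(1) + 0/o(-7, 7)) = -22*(√(-6 + 4*1)/2 + 0/(5 + 7*(-7))) = -22*(√(-6 + 4)/2 + 0/(5 - 49)) = -22*(√(-2)/2 + 0/(-44)) = -22*((I*√2)/2 + 0*(-1/44)) = -22*(I*√2/2 + 0) = -11*I*√2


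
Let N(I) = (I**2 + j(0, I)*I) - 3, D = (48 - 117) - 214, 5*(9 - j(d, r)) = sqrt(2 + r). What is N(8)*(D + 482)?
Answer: 26467 - 1592*sqrt(10)/5 ≈ 25460.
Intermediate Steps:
j(d, r) = 9 - sqrt(2 + r)/5
D = -283 (D = -69 - 214 = -283)
N(I) = -3 + I**2 + I*(9 - sqrt(2 + I)/5) (N(I) = (I**2 + (9 - sqrt(2 + I)/5)*I) - 3 = (I**2 + I*(9 - sqrt(2 + I)/5)) - 3 = -3 + I**2 + I*(9 - sqrt(2 + I)/5))
N(8)*(D + 482) = (-3 + 8**2 - 1/5*8*(-45 + sqrt(2 + 8)))*(-283 + 482) = (-3 + 64 - 1/5*8*(-45 + sqrt(10)))*199 = (-3 + 64 + (72 - 8*sqrt(10)/5))*199 = (133 - 8*sqrt(10)/5)*199 = 26467 - 1592*sqrt(10)/5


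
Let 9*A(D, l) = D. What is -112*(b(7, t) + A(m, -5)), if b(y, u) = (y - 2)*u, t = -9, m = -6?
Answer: 15344/3 ≈ 5114.7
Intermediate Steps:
A(D, l) = D/9
b(y, u) = u*(-2 + y) (b(y, u) = (-2 + y)*u = u*(-2 + y))
-112*(b(7, t) + A(m, -5)) = -112*(-9*(-2 + 7) + (⅑)*(-6)) = -112*(-9*5 - ⅔) = -112*(-45 - ⅔) = -112*(-137/3) = 15344/3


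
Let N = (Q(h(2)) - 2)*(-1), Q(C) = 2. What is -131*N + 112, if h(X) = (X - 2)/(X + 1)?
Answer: 112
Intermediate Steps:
h(X) = (-2 + X)/(1 + X)
N = 0 (N = (2 - 2)*(-1) = 0*(-1) = 0)
-131*N + 112 = -131*0 + 112 = 0 + 112 = 112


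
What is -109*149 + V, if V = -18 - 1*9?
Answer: -16268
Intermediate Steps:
V = -27 (V = -18 - 9 = -27)
-109*149 + V = -109*149 - 27 = -16241 - 27 = -16268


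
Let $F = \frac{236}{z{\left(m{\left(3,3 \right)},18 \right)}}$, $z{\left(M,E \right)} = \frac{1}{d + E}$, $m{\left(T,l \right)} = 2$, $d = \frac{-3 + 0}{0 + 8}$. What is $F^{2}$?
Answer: $\frac{69205761}{4} \approx 1.7301 \cdot 10^{7}$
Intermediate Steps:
$d = - \frac{3}{8} \approx -0.375$
$z{\left(M,E \right)} = \frac{1}{- \frac{3}{8} + E}$
$F = \frac{8319}{2}$ ($F = \frac{236}{8 \frac{1}{-3 + 8 \cdot 18}} = \frac{236}{8 \frac{1}{-3 + 144}} = \frac{236}{8 \cdot \frac{1}{141}} = \frac{236}{\frac{8}{141}} = 236 \cdot \frac{141}{8} = \frac{8319}{2} \approx 4159.5$)
$F^{2} = \left(\frac{8319}{2}\right)^{2} = \frac{69205761}{4}$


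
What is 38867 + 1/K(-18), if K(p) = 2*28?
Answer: 2176553/56 ≈ 38867.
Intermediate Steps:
K(p) = 56
38867 + 1/K(-18) = 38867 + 1/56 = 2176553/56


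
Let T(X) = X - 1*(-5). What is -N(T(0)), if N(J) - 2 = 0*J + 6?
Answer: -8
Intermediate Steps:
T(X) = 5 + X (T(X) = X + 5 = 5 + X)
N(J) = 8 (N(J) = 2 + (0*J + 6) = 2 + (0 + 6) = 2 + 6 = 8)
-N(T(0)) = -1*8 = -8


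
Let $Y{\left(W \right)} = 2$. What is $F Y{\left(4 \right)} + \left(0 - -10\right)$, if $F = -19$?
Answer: $-28$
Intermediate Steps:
$F Y{\left(4 \right)} + \left(0 - -10\right) = \left(-19\right) 2 + \left(0 - -10\right) = -38 + \left(0 + 10\right) = -38 + 10 = -28$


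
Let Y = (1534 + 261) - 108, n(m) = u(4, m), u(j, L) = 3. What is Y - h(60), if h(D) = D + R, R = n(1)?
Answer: 1624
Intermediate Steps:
n(m) = 3
R = 3
h(D) = 3 + D (h(D) = D + 3 = 3 + D)
Y = 1687 (Y = 1795 - 108 = 1687)
Y - h(60) = 1687 - (3 + 60) = 1687 - 1*63 = 1687 - 63 = 1624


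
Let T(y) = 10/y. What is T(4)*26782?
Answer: 66955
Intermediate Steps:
T(4)*26782 = (10/4)*26782 = (10*(¼))*26782 = (5/2)*26782 = 66955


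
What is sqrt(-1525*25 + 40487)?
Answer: sqrt(2362) ≈ 48.600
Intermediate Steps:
sqrt(-1525*25 + 40487) = sqrt(-38125 + 40487) = sqrt(2362)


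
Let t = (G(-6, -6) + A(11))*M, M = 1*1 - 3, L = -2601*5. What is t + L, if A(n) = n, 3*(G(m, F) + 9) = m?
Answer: -13005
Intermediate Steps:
L = -13005
G(m, F) = -9 + m/3
M = -2 (M = 1 - 3 = -2)
t = 0 (t = ((-9 + (⅓)*(-6)) + 11)*(-2) = ((-9 - 2) + 11)*(-2) = (-11 + 11)*(-2) = 0*(-2) = 0)
t + L = 0 - 13005 = -13005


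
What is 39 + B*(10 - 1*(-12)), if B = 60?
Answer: 1359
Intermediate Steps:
39 + B*(10 - 1*(-12)) = 39 + 60*(10 - 1*(-12)) = 39 + 60*(10 + 12) = 39 + 60*22 = 39 + 1320 = 1359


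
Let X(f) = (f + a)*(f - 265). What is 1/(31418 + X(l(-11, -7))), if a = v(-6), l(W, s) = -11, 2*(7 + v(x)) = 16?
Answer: 1/34178 ≈ 2.9259e-5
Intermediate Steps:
v(x) = 1 (v(x) = -7 + (½)*16 = -7 + 8 = 1)
a = 1
X(f) = (1 + f)*(-265 + f) (X(f) = (f + 1)*(f - 265) = (1 + f)*(-265 + f))
1/(31418 + X(l(-11, -7))) = 1/(31418 + (-265 + (-11)² - 264*(-11))) = 1/(31418 + (-265 + 121 + 2904)) = 1/(31418 + 2760) = 1/34178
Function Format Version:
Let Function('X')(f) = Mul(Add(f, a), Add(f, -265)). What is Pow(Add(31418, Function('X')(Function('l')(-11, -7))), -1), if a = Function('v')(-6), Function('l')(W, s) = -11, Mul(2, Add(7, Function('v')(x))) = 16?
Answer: Rational(1, 34178) ≈ 2.9259e-5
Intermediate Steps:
Function('v')(x) = 1 (Function('v')(x) = Add(-7, Mul(Rational(1, 2), 16)) = Add(-7, 8) = 1)
a = 1
Function('X')(f) = Mul(Add(1, f), Add(-265, f)) (Function('X')(f) = Mul(Add(f, 1), Add(f, -265)) = Mul(Add(1, f), Add(-265, f)))
Pow(Add(31418, Function('X')(Function('l')(-11, -7))), -1) = Pow(Add(31418, Add(-265, Pow(-11, 2), Mul(-264, -11))), -1) = Pow(Add(31418, Add(-265, 121, 2904)), -1) = Pow(Add(31418, 2760), -1) = Pow(34178, -1) = Rational(1, 34178)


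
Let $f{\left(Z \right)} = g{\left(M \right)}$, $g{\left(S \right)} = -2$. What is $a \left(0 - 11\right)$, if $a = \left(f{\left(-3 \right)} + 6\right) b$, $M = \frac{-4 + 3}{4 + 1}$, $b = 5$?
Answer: $-220$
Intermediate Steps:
$M = - \frac{1}{5} \approx -0.2$
$f{\left(Z \right)} = -2$
$a = 20$ ($a = \left(-2 + 6\right) 5 = 4 \cdot 5 = 20$)
$a \left(0 - 11\right) = 20 \left(0 - 11\right) = 20 \left(-11\right) = -220$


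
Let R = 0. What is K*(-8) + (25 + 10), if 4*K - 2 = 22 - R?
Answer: -13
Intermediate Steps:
K = 6 (K = ½ + (22 - 1*0)/4 = ½ + (22 + 0)/4 = ½ + (¼)*22 = ½ + 11/2 = 6)
K*(-8) + (25 + 10) = 6*(-8) + (25 + 10) = -48 + 35 = -13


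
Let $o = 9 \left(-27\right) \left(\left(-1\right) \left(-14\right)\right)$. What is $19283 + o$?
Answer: $15881$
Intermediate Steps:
$o = -3402$ ($o = \left(-243\right) 14 = -3402$)
$19283 + o = 19283 - 3402 = 15881$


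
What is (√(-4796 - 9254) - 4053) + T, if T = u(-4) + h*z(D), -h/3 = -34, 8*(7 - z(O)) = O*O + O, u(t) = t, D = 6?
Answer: -7757/2 + 5*I*√562 ≈ -3878.5 + 118.53*I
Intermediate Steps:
z(O) = 7 - O/8 - O²/8 (z(O) = 7 - (O*O + O)/8 = 7 - (O² + O)/8 = 7 - (O + O²)/8 = 7 + (-O/8 - O²/8) = 7 - O/8 - O²/8)
h = 102 (h = -3*(-34) = 102)
T = 349/2 (T = -4 + 102*(7 - ⅛*6 - ⅛*6²) = -4 + 102*(7 - ¾ - ⅛*36) = -4 + 102*(7 - ¾ - 9/2) = -4 + 102*(7/4) = -4 + 357/2 = 349/2 ≈ 174.50)
(√(-4796 - 9254) - 4053) + T = (√(-4796 - 9254) - 4053) + 349/2 = (√(-14050) - 4053) + 349/2 = (5*I*√562 - 4053) + 349/2 = (-4053 + 5*I*√562) + 349/2 = -7757/2 + 5*I*√562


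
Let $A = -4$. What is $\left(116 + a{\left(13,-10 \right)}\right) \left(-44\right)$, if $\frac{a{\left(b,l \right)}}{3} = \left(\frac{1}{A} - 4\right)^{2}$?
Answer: $- \frac{29953}{4} \approx -7488.3$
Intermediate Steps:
$a{\left(b,l \right)} = \frac{867}{16}$ ($a{\left(b,l \right)} = 3 \left(\frac{1}{-4} - 4\right)^{2} = 3 \left(- \frac{1}{4} - 4\right)^{2} = 3 \left(- \frac{17}{4}\right)^{2} = 3 \cdot \frac{289}{16} = \frac{867}{16}$)
$\left(116 + a{\left(13,-10 \right)}\right) \left(-44\right) = \left(116 + \frac{867}{16}\right) \left(-44\right) = \frac{2723}{16} \left(-44\right) = - \frac{29953}{4}$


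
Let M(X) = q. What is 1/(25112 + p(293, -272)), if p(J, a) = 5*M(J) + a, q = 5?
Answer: 1/24865 ≈ 4.0217e-5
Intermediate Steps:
M(X) = 5
p(J, a) = 25 + a (p(J, a) = 5*5 + a = 25 + a)
1/(25112 + p(293, -272)) = 1/(25112 + (25 - 272)) = 1/(25112 - 247) = 1/24865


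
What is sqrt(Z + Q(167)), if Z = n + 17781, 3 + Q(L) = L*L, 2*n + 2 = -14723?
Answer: sqrt(153218)/2 ≈ 195.72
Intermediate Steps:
n = -14725/2 (n = -1 + (1/2)*(-14723) = -1 - 14723/2 = -14725/2 ≈ -7362.5)
Q(L) = -3 + L**2 (Q(L) = -3 + L*L = -3 + L**2)
Z = 20837/2 (Z = -14725/2 + 17781 = 20837/2 ≈ 10419.)
sqrt(Z + Q(167)) = sqrt(20837/2 + (-3 + 167**2)) = sqrt(20837/2 + (-3 + 27889)) = sqrt(20837/2 + 27886) = sqrt(76609/2) = sqrt(153218)/2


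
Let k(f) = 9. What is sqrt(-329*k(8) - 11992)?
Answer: I*sqrt(14953) ≈ 122.28*I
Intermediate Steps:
sqrt(-329*k(8) - 11992) = sqrt(-329*9 - 11992) = sqrt(-2961 - 11992) = sqrt(-14953) = I*sqrt(14953)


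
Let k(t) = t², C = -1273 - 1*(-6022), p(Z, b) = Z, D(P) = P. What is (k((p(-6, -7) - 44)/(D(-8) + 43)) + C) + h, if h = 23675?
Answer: 1392876/49 ≈ 28426.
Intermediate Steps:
C = 4749 (C = -1273 + 6022 = 4749)
(k((p(-6, -7) - 44)/(D(-8) + 43)) + C) + h = (((-6 - 44)/(-8 + 43))² + 4749) + 23675 = ((-50/35)² + 4749) + 23675 = ((-50*1/35)² + 4749) + 23675 = ((-10/7)² + 4749) + 23675 = (100/49 + 4749) + 23675 = 232801/49 + 23675 = 1392876/49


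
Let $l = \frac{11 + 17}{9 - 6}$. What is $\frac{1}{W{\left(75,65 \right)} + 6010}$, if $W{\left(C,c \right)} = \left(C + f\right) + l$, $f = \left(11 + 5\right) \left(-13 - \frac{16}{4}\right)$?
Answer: $\frac{3}{17467} \approx 0.00017175$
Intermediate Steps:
$f = -272$ ($f = 16 \left(-13 - 4\right) = 16 \left(-17\right) = -272$)
$l = \frac{28}{3} \approx 9.3333$
$W{\left(C,c \right)} = - \frac{788}{3} + C$ ($W{\left(C,c \right)} = \left(C - 272\right) + \frac{28}{3} = \left(-272 + C\right) + \frac{28}{3} = - \frac{788}{3} + C$)
$\frac{1}{W{\left(75,65 \right)} + 6010} = \frac{1}{\left(- \frac{788}{3} + 75\right) + 6010} = \frac{1}{- \frac{563}{3} + 6010} = \frac{1}{\frac{17467}{3}} = \frac{3}{17467}$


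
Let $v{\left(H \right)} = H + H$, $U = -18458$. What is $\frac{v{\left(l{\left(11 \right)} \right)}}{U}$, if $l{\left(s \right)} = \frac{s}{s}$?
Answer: $- \frac{1}{9229} \approx -0.00010835$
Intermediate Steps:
$l{\left(s \right)} = 1$
$v{\left(H \right)} = 2 H$
$\frac{v{\left(l{\left(11 \right)} \right)}}{U} = \frac{2 \cdot 1}{-18458} = 2 \left(- \frac{1}{18458}\right) = - \frac{1}{9229}$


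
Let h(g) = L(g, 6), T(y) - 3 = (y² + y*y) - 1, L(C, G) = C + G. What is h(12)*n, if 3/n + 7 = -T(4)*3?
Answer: -54/109 ≈ -0.49541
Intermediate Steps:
T(y) = 2 + 2*y² (T(y) = 3 + ((y² + y*y) - 1) = 3 + ((y² + y²) - 1) = 3 + (2*y² - 1) = 3 + (-1 + 2*y²) = 2 + 2*y²)
h(g) = 6 + g (h(g) = g + 6 = 6 + g)
n = -3/109 (n = 3/(-7 - (2 + 2*4²)*3) = 3/(-7 - (2 + 2*16)*3) = 3/(-7 - (2 + 32)*3) = 3/(-7 - 1*34*3) = 3/(-7 - 34*3) = 3/(-7 - 102) = 3/(-109) = 3*(-1/109) = -3/109 ≈ -0.027523)
h(12)*n = (6 + 12)*(-3/109) = 18*(-3/109) = -54/109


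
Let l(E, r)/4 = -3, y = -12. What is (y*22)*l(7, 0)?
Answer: 3168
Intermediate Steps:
l(E, r) = -12 (l(E, r) = 4*(-3) = -12)
(y*22)*l(7, 0) = -12*22*(-12) = -264*(-12) = 3168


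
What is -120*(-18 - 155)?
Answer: 20760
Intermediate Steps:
-120*(-18 - 155) = -120*(-173) = 20760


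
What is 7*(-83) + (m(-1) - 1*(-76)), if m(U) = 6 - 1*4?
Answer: -503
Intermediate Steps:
m(U) = 2 (m(U) = 6 - 4 = 2)
7*(-83) + (m(-1) - 1*(-76)) = 7*(-83) + (2 - 1*(-76)) = -581 + (2 + 76) = -581 + 78 = -503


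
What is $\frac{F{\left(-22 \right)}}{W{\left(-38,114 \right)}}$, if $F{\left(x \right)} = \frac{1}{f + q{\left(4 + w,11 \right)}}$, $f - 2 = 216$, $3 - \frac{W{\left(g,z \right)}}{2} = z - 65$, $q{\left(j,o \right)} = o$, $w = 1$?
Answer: $- \frac{1}{21068} \approx -4.7465 \cdot 10^{-5}$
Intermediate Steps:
$W{\left(g,z \right)} = 136 - 2 z$ ($W{\left(g,z \right)} = 6 - 2 \left(z - 65\right) = 6 - 2 \left(-65 + z\right) = 6 - \left(-130 + 2 z\right) = 136 - 2 z$)
$f = 218$ ($f = 2 + 216 = 218$)
$F{\left(x \right)} = \frac{1}{229}$ ($F{\left(x \right)} = \frac{1}{218 + 11} = \frac{1}{229}$)
$\frac{F{\left(-22 \right)}}{W{\left(-38,114 \right)}} = \frac{1}{229 \left(136 - 228\right)} = \frac{1}{229 \left(-92\right)} = \frac{1}{229} \left(- \frac{1}{92}\right) = - \frac{1}{21068}$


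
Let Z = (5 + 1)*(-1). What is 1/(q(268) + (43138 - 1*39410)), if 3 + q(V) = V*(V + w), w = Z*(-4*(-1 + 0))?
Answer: 1/69117 ≈ 1.4468e-5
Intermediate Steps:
Z = -6 (Z = 6*(-1) = -6)
w = -24 (w = -(-24)*(-1 + 0) = -(-24)*(-1) = -6*4 = -24)
q(V) = -3 + V*(-24 + V) (q(V) = -3 + V*(V - 24) = -3 + V*(-24 + V))
1/(q(268) + (43138 - 1*39410)) = 1/((-3 + 268² - 24*268) + (43138 - 1*39410)) = 1/((-3 + 71824 - 6432) + (43138 - 39410)) = 1/(65389 + 3728) = 1/69117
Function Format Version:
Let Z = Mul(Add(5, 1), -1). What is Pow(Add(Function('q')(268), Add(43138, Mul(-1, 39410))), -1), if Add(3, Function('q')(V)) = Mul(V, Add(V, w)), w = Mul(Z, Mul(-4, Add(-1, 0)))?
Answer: Rational(1, 69117) ≈ 1.4468e-5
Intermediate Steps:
Z = -6 (Z = Mul(6, -1) = -6)
w = -24 (w = Mul(-6, Mul(-4, Add(-1, 0))) = Mul(-6, Mul(-4, -1)) = Mul(-6, 4) = -24)
Function('q')(V) = Add(-3, Mul(V, Add(-24, V))) (Function('q')(V) = Add(-3, Mul(V, Add(V, -24))) = Add(-3, Mul(V, Add(-24, V))))
Pow(Add(Function('q')(268), Add(43138, Mul(-1, 39410))), -1) = Pow(Add(Add(-3, Pow(268, 2), Mul(-24, 268)), Add(43138, Mul(-1, 39410))), -1) = Pow(Add(Add(-3, 71824, -6432), Add(43138, -39410)), -1) = Pow(Add(65389, 3728), -1) = Pow(69117, -1) = Rational(1, 69117)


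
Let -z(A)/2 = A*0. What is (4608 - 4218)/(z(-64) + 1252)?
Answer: 195/626 ≈ 0.31150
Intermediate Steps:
z(A) = 0 (z(A) = -2*A*0 = -2*0 = 0)
(4608 - 4218)/(z(-64) + 1252) = (4608 - 4218)/(0 + 1252) = 390/1252 = 390*(1/1252) = 195/626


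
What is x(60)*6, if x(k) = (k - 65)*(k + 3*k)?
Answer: -7200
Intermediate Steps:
x(k) = 4*k*(-65 + k) (x(k) = (-65 + k)*(4*k) = 4*k*(-65 + k))
x(60)*6 = (4*60*(-65 + 60))*6 = (4*60*(-5))*6 = -1200*6 = -7200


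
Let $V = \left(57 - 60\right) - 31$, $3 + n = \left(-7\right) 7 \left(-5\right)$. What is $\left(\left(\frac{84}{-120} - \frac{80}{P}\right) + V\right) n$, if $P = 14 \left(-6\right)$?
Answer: $- \frac{857527}{105} \approx -8166.9$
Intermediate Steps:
$n = 242$ ($n = -3 + \left(-7\right) 7 \left(-5\right) = -3 - -245 = -3 + 245 = 242$)
$P = -84$
$V = -34$ ($V = -3 - 31 = -34$)
$\left(\left(\frac{84}{-120} - \frac{80}{P}\right) + V\right) n = \left(\left(\frac{84}{-120} - \frac{80}{-84}\right) - 34\right) 242 = \left(\left(84 \left(- \frac{1}{120}\right) - - \frac{20}{21}\right) - 34\right) 242 = \left(\left(- \frac{7}{10} + \frac{20}{21}\right) - 34\right) 242 = \left(\frac{53}{210} - 34\right) 242 = \left(- \frac{7087}{210}\right) 242 = - \frac{857527}{105}$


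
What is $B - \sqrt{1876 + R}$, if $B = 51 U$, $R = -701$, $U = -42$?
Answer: $-2142 - 5 \sqrt{47} \approx -2176.3$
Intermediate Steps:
$B = -2142$ ($B = 51 \left(-42\right) = -2142$)
$B - \sqrt{1876 + R} = -2142 - \sqrt{1876 - 701} = -2142 - \sqrt{1175} = -2142 - 5 \sqrt{47}$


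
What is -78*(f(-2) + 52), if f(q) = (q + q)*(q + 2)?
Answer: -4056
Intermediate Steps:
f(q) = 2*q*(2 + q) (f(q) = (2*q)*(2 + q) = 2*q*(2 + q))
-78*(f(-2) + 52) = -78*(2*(-2)*(2 - 2) + 52) = -78*(2*(-2)*0 + 52) = -78*(0 + 52) = -78*52 = -4056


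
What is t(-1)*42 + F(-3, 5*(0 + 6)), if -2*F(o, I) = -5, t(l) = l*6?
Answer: -499/2 ≈ -249.50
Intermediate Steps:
t(l) = 6*l
F(o, I) = 5/2 (F(o, I) = -1/2*(-5) = 5/2)
t(-1)*42 + F(-3, 5*(0 + 6)) = (6*(-1))*42 + 5/2 = -6*42 + 5/2 = -252 + 5/2 = -499/2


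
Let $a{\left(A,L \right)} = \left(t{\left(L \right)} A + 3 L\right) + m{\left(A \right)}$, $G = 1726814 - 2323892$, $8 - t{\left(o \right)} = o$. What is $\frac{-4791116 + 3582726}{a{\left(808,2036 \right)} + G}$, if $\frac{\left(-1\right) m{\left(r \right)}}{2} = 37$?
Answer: $\frac{604195}{1114834} \approx 0.54196$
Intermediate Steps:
$m{\left(r \right)} = -74$ ($m{\left(r \right)} = \left(-2\right) 37 = -74$)
$t{\left(o \right)} = 8 - o$
$G = -597078$ ($G = 1726814 - 2323892 = -597078$)
$a{\left(A,L \right)} = -74 + 3 L + A \left(8 - L\right)$ ($a{\left(A,L \right)} = \left(\left(8 - L\right) A + 3 L\right) - 74 = \left(A \left(8 - L\right) + 3 L\right) - 74 = \left(3 L + A \left(8 - L\right)\right) - 74 = -74 + 3 L + A \left(8 - L\right)$)
$\frac{-4791116 + 3582726}{a{\left(808,2036 \right)} + G} = \frac{-4791116 + 3582726}{\left(-74 + 3 \cdot 2036 - 808 \left(-8 + 2036\right)\right) - 597078} = - \frac{1208390}{\left(-74 + 6108 - 808 \cdot 2028\right) - 597078} = - \frac{1208390}{\left(-74 + 6108 - 1638624\right) - 597078} = - \frac{1208390}{-1632590 - 597078} = - \frac{1208390}{-2229668} = \left(-1208390\right) \left(- \frac{1}{2229668}\right) = \frac{604195}{1114834}$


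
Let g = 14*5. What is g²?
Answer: 4900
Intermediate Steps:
g = 70
g² = 70² = 4900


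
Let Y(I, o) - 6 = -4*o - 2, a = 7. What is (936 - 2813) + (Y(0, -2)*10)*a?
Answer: -1037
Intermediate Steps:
Y(I, o) = 4 - 4*o (Y(I, o) = 6 + (-4*o - 2) = 6 + (-2 - 4*o) = 4 - 4*o)
(936 - 2813) + (Y(0, -2)*10)*a = (936 - 2813) + ((4 - 4*(-2))*10)*7 = -1877 + ((4 + 8)*10)*7 = -1877 + (12*10)*7 = -1877 + 120*7 = -1877 + 840 = -1037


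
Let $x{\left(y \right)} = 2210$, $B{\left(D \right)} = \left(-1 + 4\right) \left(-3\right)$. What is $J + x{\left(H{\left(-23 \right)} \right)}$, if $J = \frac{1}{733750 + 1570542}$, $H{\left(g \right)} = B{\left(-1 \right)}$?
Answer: $\frac{5092485321}{2304292} \approx 2210.0$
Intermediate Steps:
$B{\left(D \right)} = -9$ ($B{\left(D \right)} = 3 \left(-3\right) = -9$)
$H{\left(g \right)} = -9$
$J = \frac{1}{2304292} \approx 4.3397 \cdot 10^{-7}$
$J + x{\left(H{\left(-23 \right)} \right)} = \frac{1}{2304292} + 2210 = \frac{5092485321}{2304292}$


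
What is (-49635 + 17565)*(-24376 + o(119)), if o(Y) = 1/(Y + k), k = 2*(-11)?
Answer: 75828584970/97 ≈ 7.8174e+8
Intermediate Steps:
k = -22
o(Y) = 1/(-22 + Y) (o(Y) = 1/(Y - 22) = 1/(-22 + Y))
(-49635 + 17565)*(-24376 + o(119)) = (-49635 + 17565)*(-24376 + 1/(-22 + 119)) = -32070*(-24376 + 1/97) = -32070*(-2364471/97) = 75828584970/97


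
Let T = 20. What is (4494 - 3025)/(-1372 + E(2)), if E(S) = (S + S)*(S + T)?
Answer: -1469/1284 ≈ -1.1441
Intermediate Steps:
E(S) = 2*S*(20 + S) (E(S) = (S + S)*(S + 20) = (2*S)*(20 + S) = 2*S*(20 + S))
(4494 - 3025)/(-1372 + E(2)) = (4494 - 3025)/(-1372 + 2*2*(20 + 2)) = 1469/(-1372 + 2*2*22) = 1469/(-1372 + 88) = 1469/(-1284) = 1469*(-1/1284) = -1469/1284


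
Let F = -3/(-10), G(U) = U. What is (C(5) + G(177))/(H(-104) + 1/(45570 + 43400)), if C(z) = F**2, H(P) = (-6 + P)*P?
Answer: 52518991/3392722670 ≈ 0.015480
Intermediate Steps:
H(P) = P*(-6 + P)
F = 3/10 (F = -3*(-1/10) = 3/10 ≈ 0.30000)
C(z) = 9/100 (C(z) = (3/10)**2 = 9/100)
(C(5) + G(177))/(H(-104) + 1/(45570 + 43400)) = (9/100 + 177)/(-104*(-6 - 104) + 1/(45570 + 43400)) = 17709/(100*(-104*(-110) + 1/88970)) = 17709/(100*(11440 + 1/88970)) = 17709/(100*(1017816801/88970)) = (17709/100)*(88970/1017816801) = 52518991/3392722670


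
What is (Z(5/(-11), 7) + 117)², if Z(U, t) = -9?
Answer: 11664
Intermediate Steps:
(Z(5/(-11), 7) + 117)² = (-9 + 117)² = 108² = 11664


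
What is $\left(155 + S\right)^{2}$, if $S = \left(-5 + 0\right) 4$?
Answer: $18225$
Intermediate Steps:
$S = -20$ ($S = \left(-5\right) 4 = -20$)
$\left(155 + S\right)^{2} = \left(155 - 20\right)^{2} = 135^{2} = 18225$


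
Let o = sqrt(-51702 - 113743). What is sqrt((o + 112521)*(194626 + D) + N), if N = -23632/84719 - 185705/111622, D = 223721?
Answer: sqrt(85908355042966681973957467094 + 763487305005394731197772*I*sqrt(165445))/1350929174 ≈ 2.1696e+5 + 392.15*I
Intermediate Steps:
o = I*sqrt(165445) (o = sqrt(-165445) = I*sqrt(165445) ≈ 406.75*I)
N = -18370592999/9456504218 (N = -23632*1/84719 - 185705*1/111622 = -23632/84719 - 185705/111622 = -18370592999/9456504218 ≈ -1.9426)
sqrt((o + 112521)*(194626 + D) + N) = sqrt((I*sqrt(165445) + 112521)*(194626 + 223721) - 18370592999/9456504218) = sqrt((112521 + I*sqrt(165445))*418347 - 18370592999/9456504218) = sqrt((47072822787 + 418347*I*sqrt(165445)) - 18370592999/9456504218) = sqrt(445144347220061422567/9456504218 + 418347*I*sqrt(165445))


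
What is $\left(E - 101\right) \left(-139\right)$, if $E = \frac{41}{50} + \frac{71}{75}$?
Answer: $\frac{413803}{30} \approx 13793.0$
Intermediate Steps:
$E = \frac{53}{30}$ ($E = 41 \cdot \frac{1}{50} + 71 \cdot \frac{1}{75} = \frac{41}{50} + \frac{71}{75} = \frac{53}{30} \approx 1.7667$)
$\left(E - 101\right) \left(-139\right) = \left(\frac{53}{30} - 101\right) \left(-139\right) = \left(- \frac{2977}{30}\right) \left(-139\right) = \frac{413803}{30}$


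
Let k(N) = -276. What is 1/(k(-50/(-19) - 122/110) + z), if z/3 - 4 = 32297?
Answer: 1/96627 ≈ 1.0349e-5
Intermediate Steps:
z = 96903 (z = 12 + 3*32297 = 12 + 96891 = 96903)
1/(k(-50/(-19) - 122/110) + z) = 1/(-276 + 96903) = 1/96627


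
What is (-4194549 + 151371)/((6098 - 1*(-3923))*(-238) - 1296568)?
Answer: 2021589/1840783 ≈ 1.0982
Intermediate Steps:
(-4194549 + 151371)/((6098 - 1*(-3923))*(-238) - 1296568) = -4043178/((6098 + 3923)*(-238) - 1296568) = -4043178/(10021*(-238) - 1296568) = -4043178/(-2384998 - 1296568) = -4043178/(-3681566) = -4043178*(-1/3681566) = 2021589/1840783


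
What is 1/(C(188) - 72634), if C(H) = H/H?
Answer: -1/72633 ≈ -1.3768e-5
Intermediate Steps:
C(H) = 1
1/(C(188) - 72634) = 1/(1 - 72634) = 1/(-72633) = -1/72633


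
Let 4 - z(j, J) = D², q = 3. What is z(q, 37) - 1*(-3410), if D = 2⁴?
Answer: 3158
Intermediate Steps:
D = 16
z(j, J) = -252 (z(j, J) = 4 - 1*16² = 4 - 1*256 = 4 - 256 = -252)
z(q, 37) - 1*(-3410) = -252 - 1*(-3410) = -252 + 3410 = 3158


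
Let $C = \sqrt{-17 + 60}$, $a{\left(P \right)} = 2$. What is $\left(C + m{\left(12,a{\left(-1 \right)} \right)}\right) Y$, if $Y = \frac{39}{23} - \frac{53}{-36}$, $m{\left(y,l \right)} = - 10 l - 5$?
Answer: $- \frac{65575}{828} + \frac{2623 \sqrt{43}}{828} \approx -58.424$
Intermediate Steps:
$m{\left(y,l \right)} = -5 - 10 l$
$Y = \frac{2623}{828}$ ($Y = 39 \cdot \frac{1}{23} - - \frac{53}{36} = \frac{39}{23} + \frac{53}{36} = \frac{2623}{828} \approx 3.1679$)
$C = \sqrt{43} \approx 6.5574$
$\left(C + m{\left(12,a{\left(-1 \right)} \right)}\right) Y = \left(\sqrt{43} - 25\right) \frac{2623}{828} = \left(-25 + \sqrt{43}\right) \frac{2623}{828} = - \frac{65575}{828} + \frac{2623 \sqrt{43}}{828}$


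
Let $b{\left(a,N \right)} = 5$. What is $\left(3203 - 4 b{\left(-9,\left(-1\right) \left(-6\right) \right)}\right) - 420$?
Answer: $2763$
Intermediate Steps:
$\left(3203 - 4 b{\left(-9,\left(-1\right) \left(-6\right) \right)}\right) - 420 = \left(3203 - 20\right) - 420 = 3183 - 420 = 2763$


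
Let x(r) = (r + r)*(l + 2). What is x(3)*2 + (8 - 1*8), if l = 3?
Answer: 60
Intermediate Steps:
x(r) = 10*r (x(r) = (r + r)*(3 + 2) = (2*r)*5 = 10*r)
x(3)*2 + (8 - 1*8) = (10*3)*2 + (8 - 1*8) = 30*2 + (8 - 8) = 60 + 0 = 60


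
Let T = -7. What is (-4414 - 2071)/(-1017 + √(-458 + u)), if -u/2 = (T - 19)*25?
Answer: 6595245/1033447 + 6485*√842/1033447 ≈ 6.5639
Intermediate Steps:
u = 1300 (u = -2*(-7 - 19)*25 = -(-52)*25 = -2*(-650) = 1300)
(-4414 - 2071)/(-1017 + √(-458 + u)) = (-4414 - 2071)/(-1017 + √(-458 + 1300)) = -6485/(-1017 + √842)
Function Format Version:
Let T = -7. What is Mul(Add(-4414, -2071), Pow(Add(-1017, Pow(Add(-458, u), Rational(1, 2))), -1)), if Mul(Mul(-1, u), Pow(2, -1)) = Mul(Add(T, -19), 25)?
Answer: Add(Rational(6595245, 1033447), Mul(Rational(6485, 1033447), Pow(842, Rational(1, 2)))) ≈ 6.5639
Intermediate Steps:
u = 1300 (u = Mul(-2, Mul(Add(-7, -19), 25)) = Mul(-2, Mul(-26, 25)) = Mul(-2, -650) = 1300)
Mul(Add(-4414, -2071), Pow(Add(-1017, Pow(Add(-458, u), Rational(1, 2))), -1)) = Mul(Add(-4414, -2071), Pow(Add(-1017, Pow(Add(-458, 1300), Rational(1, 2))), -1)) = Mul(-6485, Pow(Add(-1017, Pow(842, Rational(1, 2))), -1))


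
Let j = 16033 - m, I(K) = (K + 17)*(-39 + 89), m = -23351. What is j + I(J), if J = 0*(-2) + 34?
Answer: 41934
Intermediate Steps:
J = 34 (J = 0 + 34 = 34)
I(K) = 850 + 50*K (I(K) = (17 + K)*50 = 850 + 50*K)
j = 39384 (j = 16033 - 1*(-23351) = 16033 + 23351 = 39384)
j + I(J) = 39384 + (850 + 50*34) = 39384 + (850 + 1700) = 39384 + 2550 = 41934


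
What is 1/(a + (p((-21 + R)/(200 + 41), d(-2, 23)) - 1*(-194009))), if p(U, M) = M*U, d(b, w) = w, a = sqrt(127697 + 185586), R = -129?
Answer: 11267405279/2185798538103038 - 58081*sqrt(313283)/2185798538103038 ≈ 5.1399e-6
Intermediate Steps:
a = sqrt(313283) ≈ 559.72
1/(a + (p((-21 + R)/(200 + 41), d(-2, 23)) - 1*(-194009))) = 1/(sqrt(313283) + (23*((-21 - 129)/(200 + 41)) - 1*(-194009))) = 1/(sqrt(313283) + (23*(-150/241) + 194009)) = 1/(sqrt(313283) + (-3450/241 + 194009)) = 1/(sqrt(313283) + 46752719/241) = 1/(46752719/241 + sqrt(313283))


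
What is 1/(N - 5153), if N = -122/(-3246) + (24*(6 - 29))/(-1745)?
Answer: -2832135/14592989314 ≈ -0.00019408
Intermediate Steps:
N = 1002341/2832135 (N = -122*(-1/3246) + (24*(-23))*(-1/1745) = 61/1623 - 552*(-1/1745) = 61/1623 + 552/1745 = 1002341/2832135 ≈ 0.35392)
1/(N - 5153) = 1/(1002341/2832135 - 5153) = 1/(-14592989314/2832135) = -2832135/14592989314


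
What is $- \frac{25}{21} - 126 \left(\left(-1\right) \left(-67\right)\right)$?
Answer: $- \frac{177307}{21} \approx -8443.2$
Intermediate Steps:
$- \frac{25}{21} - 126 \left(\left(-1\right) \left(-67\right)\right) = \left(-25\right) \frac{1}{21} - 8442 = - \frac{25}{21} - 8442 = - \frac{177307}{21}$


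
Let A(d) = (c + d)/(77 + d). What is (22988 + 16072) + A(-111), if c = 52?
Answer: 1328099/34 ≈ 39062.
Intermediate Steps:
A(d) = (52 + d)/(77 + d)
(22988 + 16072) + A(-111) = (22988 + 16072) + (52 - 111)/(77 - 111) = 39060 - 59/(-34) = 39060 - 1/34*(-59) = 39060 + 59/34 = 1328099/34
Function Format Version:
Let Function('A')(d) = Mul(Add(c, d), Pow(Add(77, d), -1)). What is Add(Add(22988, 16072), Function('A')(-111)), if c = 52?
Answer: Rational(1328099, 34) ≈ 39062.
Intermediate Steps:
Function('A')(d) = Mul(Pow(Add(77, d), -1), Add(52, d)) (Function('A')(d) = Mul(Add(52, d), Pow(Add(77, d), -1)) = Mul(Pow(Add(77, d), -1), Add(52, d)))
Add(Add(22988, 16072), Function('A')(-111)) = Add(Add(22988, 16072), Mul(Pow(Add(77, -111), -1), Add(52, -111))) = Add(39060, Mul(Pow(-34, -1), -59)) = Add(39060, Mul(Rational(-1, 34), -59)) = Add(39060, Rational(59, 34)) = Rational(1328099, 34)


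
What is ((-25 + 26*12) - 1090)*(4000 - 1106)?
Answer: -2323882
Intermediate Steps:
((-25 + 26*12) - 1090)*(4000 - 1106) = ((-25 + 312) - 1090)*2894 = (287 - 1090)*2894 = -803*2894 = -2323882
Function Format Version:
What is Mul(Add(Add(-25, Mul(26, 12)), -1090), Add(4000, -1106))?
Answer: -2323882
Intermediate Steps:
Mul(Add(Add(-25, Mul(26, 12)), -1090), Add(4000, -1106)) = Mul(Add(Add(-25, 312), -1090), 2894) = Mul(Add(287, -1090), 2894) = Mul(-803, 2894) = -2323882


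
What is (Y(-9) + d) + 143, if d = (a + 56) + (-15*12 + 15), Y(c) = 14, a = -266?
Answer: -218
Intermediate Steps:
d = -375 (d = (-266 + 56) + (-15*12 + 15) = -210 + (-180 + 15) = -210 - 165 = -375)
(Y(-9) + d) + 143 = (14 - 375) + 143 = -361 + 143 = -218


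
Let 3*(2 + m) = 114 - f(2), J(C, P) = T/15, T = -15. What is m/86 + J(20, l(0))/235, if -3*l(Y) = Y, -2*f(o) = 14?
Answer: 26767/60630 ≈ 0.44148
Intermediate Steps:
f(o) = -7 (f(o) = -½*14 = -7)
l(Y) = -Y/3
J(C, P) = -1 (J(C, P) = -15/15 = -15*1/15 = -1)
m = 115/3 (m = -2 + (114 - 1*(-7))/3 = -2 + (114 + 7)/3 = -2 + (⅓)*121 = -2 + 121/3 = 115/3 ≈ 38.333)
m/86 + J(20, l(0))/235 = (115/3)/86 - 1/235 = (115/3)*(1/86) - 1*1/235 = 115/258 - 1/235 = 26767/60630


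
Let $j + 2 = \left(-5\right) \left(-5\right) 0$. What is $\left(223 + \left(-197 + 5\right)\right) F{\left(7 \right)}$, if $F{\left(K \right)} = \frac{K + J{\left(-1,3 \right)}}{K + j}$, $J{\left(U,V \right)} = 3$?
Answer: $62$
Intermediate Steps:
$j = -2$ ($j = -2 + \left(-5\right) \left(-5\right) 0 = -2 + 25 \cdot 0 = -2 + 0 = -2$)
$F{\left(K \right)} = \frac{3 + K}{-2 + K}$ ($F{\left(K \right)} = \frac{K + 3}{K - 2} = \frac{3 + K}{-2 + K}$)
$\left(223 + \left(-197 + 5\right)\right) F{\left(7 \right)} = \left(223 + \left(-197 + 5\right)\right) \frac{3 + 7}{-2 + 7} = \left(223 - 192\right) \frac{1}{5} \cdot 10 = 31 \cdot \frac{1}{5} \cdot 10 = 31 \cdot 2 = 62$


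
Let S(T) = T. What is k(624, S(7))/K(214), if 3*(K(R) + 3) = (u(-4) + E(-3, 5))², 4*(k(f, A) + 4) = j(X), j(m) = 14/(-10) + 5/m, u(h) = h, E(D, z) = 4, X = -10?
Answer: 179/120 ≈ 1.4917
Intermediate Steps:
j(m) = -7/5 + 5/m (j(m) = 14*(-⅒) + 5/m = -7/5 + 5/m)
k(f, A) = -179/40 (k(f, A) = -4 + (-7/5 + 5/(-10))/4 = -4 + (-7/5 + 5*(-⅒))/4 = -4 + (-7/5 - ½)/4 = -4 + (¼)*(-19/10) = -4 - 19/40 = -179/40)
K(R) = -3 (K(R) = -3 + (-4 + 4)²/3 = -3 + (⅓)*0² = -3 + (⅓)*0 = -3 + 0 = -3)
k(624, S(7))/K(214) = -179/40/(-3) = -179/40*(-⅓) = 179/120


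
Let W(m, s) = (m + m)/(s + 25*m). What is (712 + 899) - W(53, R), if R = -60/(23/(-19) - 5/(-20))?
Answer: 163162397/101285 ≈ 1610.9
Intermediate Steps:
R = 4560/73 (R = -60/(23*(-1/19) - 5*(-1/20)) = -60/(-23/19 + ¼) = -60/(-73/76) = -60*(-76/73) = 4560/73 ≈ 62.466)
W(m, s) = 2*m/(s + 25*m) (W(m, s) = (2*m)/(s + 25*m) = 2*m/(s + 25*m))
(712 + 899) - W(53, R) = (712 + 899) - 2*53/(4560/73 + 25*53) = 1611 - 2*53/(4560/73 + 1325) = 1611 - 2*53/101285/73 = 1611 - 2*53*73/101285 = 1611 - 1*7738/101285 = 1611 - 7738/101285 = 163162397/101285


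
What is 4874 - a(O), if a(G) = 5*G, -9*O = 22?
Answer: 43976/9 ≈ 4886.2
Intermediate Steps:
O = -22/9 (O = -⅑*22 = -22/9 ≈ -2.4444)
4874 - a(O) = 4874 - 5*(-22)/9 = 4874 - 1*(-110/9) = 4874 + 110/9 = 43976/9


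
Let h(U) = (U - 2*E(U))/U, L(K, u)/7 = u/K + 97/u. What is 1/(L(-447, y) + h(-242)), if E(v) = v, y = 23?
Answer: 10281/289529 ≈ 0.035509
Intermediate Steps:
L(K, u) = 679/u + 7*u/K (L(K, u) = 7*(u/K + 97/u) = 7*(97/u + u/K) = 679/u + 7*u/K)
h(U) = -1 (h(U) = (U - 2*U)/U = (-U)/U = -1)
1/(L(-447, y) + h(-242)) = 1/((679/23 + 7*23/(-447)) - 1) = 1/((679*(1/23) + 7*23*(-1/447)) - 1) = 1/((679/23 - 161/447) - 1) = 1/(299810/10281 - 1) = 1/(289529/10281) = 10281/289529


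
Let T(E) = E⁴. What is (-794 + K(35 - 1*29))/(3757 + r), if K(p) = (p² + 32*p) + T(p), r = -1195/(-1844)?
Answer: 1346120/6929103 ≈ 0.19427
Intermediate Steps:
r = 1195/1844 (r = -1195*(-1/1844) = 1195/1844 ≈ 0.64805)
K(p) = p² + p⁴ + 32*p (K(p) = (p² + 32*p) + p⁴ = p² + p⁴ + 32*p)
(-794 + K(35 - 1*29))/(3757 + r) = (-794 + (35 - 1*29)*(32 + (35 - 1*29) + (35 - 1*29)³))/(3757 + 1195/1844) = (-794 + (35 - 29)*(32 + (35 - 29) + (35 - 29)³))/(6929103/1844) = (-794 + 6*(32 + 6 + 6³))*(1844/6929103) = (-794 + 6*(32 + 6 + 216))*(1844/6929103) = (-794 + 6*254)*(1844/6929103) = (-794 + 1524)*(1844/6929103) = 730*(1844/6929103) = 1346120/6929103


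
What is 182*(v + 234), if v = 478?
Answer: 129584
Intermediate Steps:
182*(v + 234) = 182*(478 + 234) = 182*712 = 129584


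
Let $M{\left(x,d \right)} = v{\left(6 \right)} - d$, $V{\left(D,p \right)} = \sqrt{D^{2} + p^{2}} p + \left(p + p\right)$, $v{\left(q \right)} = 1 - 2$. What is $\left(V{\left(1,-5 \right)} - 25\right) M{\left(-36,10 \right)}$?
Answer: $385 + 55 \sqrt{26} \approx 665.45$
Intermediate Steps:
$v{\left(q \right)} = -1$
$V{\left(D,p \right)} = 2 p + p \sqrt{D^{2} + p^{2}}$ ($V{\left(D,p \right)} = p \sqrt{D^{2} + p^{2}} + 2 p = 2 p + p \sqrt{D^{2} + p^{2}}$)
$M{\left(x,d \right)} = -1 - d$
$\left(V{\left(1,-5 \right)} - 25\right) M{\left(-36,10 \right)} = \left(- 5 \left(2 + \sqrt{1^{2} + \left(-5\right)^{2}}\right) - 25\right) \left(-1 - 10\right) = \left(- 5 \left(2 + \sqrt{1 + 25}\right) - 25\right) \left(-1 - 10\right) = \left(- 5 \left(2 + \sqrt{26}\right) - 25\right) \left(-11\right) = \left(\left(-10 - 5 \sqrt{26}\right) - 25\right) \left(-11\right) = \left(-35 - 5 \sqrt{26}\right) \left(-11\right) = 385 + 55 \sqrt{26}$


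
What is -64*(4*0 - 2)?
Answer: 128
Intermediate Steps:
-64*(4*0 - 2) = -64*(0 - 2) = -64*(-2) = 128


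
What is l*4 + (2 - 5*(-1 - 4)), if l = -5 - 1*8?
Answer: -25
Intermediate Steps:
l = -13 (l = -5 - 8 = -13)
l*4 + (2 - 5*(-1 - 4)) = -13*4 + (2 - 5*(-1 - 4)) = -52 + (2 - 5*(-5)) = -52 + (2 + 25) = -52 + 27 = -25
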